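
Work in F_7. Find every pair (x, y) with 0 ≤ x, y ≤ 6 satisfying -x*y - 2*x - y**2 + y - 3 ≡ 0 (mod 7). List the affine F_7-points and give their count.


Affine F_7-points: {(1, 3), (1, 4), (2, 0), (2, 6), (4, 2), (6, 1)}; count = 6.

For each of the 49 pairs (x, y) ∈ F_7², evaluate f(x, y) mod 7. Record the zeros.
  x = 0: [0↦4, 1↦4, 2↦2, 3↦5, 4↦6, 5↦5, 6↦2]  zeros at y ∈ ∅
  x = 1: [0↦2, 1↦1, 2↦5, 3↦0, 4↦0, 5↦5, 6↦1]  zeros at y ∈ {3, 4}
  x = 2: [0↦0, 1↦5, 2↦1, 3↦2, 4↦1, 5↦5, 6↦0]  zeros at y ∈ {0, 6}
  x = 3: [0↦5, 1↦2, 2↦4, 3↦4, 4↦2, 5↦5, 6↦6]  zeros at y ∈ ∅
  x = 4: [0↦3, 1↦6, 2↦0, 3↦6, 4↦3, 5↦5, 6↦5]  zeros at y ∈ {2}
  x = 5: [0↦1, 1↦3, 2↦3, 3↦1, 4↦4, 5↦5, 6↦4]  zeros at y ∈ ∅
  x = 6: [0↦6, 1↦0, 2↦6, 3↦3, 4↦5, 5↦5, 6↦3]  zeros at y ∈ {1}
Collecting zeros: affine points = {(1, 3), (1, 4), (2, 0), (2, 6), (4, 2), (6, 1)}.
Total count |C(F_7)_aff| = 6.


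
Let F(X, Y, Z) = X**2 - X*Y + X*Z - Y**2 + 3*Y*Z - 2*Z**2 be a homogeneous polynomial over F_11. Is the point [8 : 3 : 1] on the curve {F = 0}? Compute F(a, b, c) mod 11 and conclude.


F(8,3,1) ≡ 2 (mod 11); P is NOT on the curve.

Evaluate F(8, 3, 1) term-by-term (mod 11).
  X**2 ↦ 1·64·1·1 = 64
  -X*Y ↦ -1·8·3·1 = -24
  X*Z ↦ 1·8·1·1 = 8
  -Y**2 ↦ -1·1·9·1 = -9
  3*Y*Z ↦ 3·1·3·1 = 9
  -2*Z**2 ↦ -2·1·1·1 = -2
Sum: F(8, 3, 1) = (64) + (-24) + (8) + (-9) + (9) + (-2) = 46.
Reducing mod 11: 46 ≡ 2 (mod 11).
Since F(a, b, c) ≡ 2 ≠ 0 (mod 11), P does NOT lie on the curve.


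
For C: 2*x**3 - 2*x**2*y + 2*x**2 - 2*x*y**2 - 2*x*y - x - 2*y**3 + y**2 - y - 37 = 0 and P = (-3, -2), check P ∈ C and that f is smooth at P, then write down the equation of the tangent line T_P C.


Tangent line at P: 13*x - 65*y - 91 = 0.

Step 1: f(-3, -2) = 0, so P lies on C.
Step 2: partial derivatives
  f_x(x, y) = 6*x**2 - 4*x*y + 4*x - 2*y**2 - 2*y - 1, f_y(x, y) = -2*x**2 - 4*x*y - 2*x - 6*y**2 + 2*y - 1.
  f_x(P) = 13, f_y(P) = -65 (gradient nonzero, so P is smooth).
Step 3: tangent line at P: 13·(x − -3) + -65·(y − -2) = 0.
Expanding: 13*x - 65*y - 91 = 0.


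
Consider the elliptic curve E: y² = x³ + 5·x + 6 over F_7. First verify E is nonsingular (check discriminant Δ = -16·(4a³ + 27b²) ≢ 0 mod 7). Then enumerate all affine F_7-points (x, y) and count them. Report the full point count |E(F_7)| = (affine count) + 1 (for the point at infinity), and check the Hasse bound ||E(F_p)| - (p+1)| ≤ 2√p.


Affine points = {(5, 3), (5, 4), (6, 0)}; affine count = 3; |E(F_7)| = 4.

Discriminant check: Δ ∝ 4a³ + 27b² = 4·5³ + 27·6² = 4·125 + 27·36 ≡ 2 (mod 7). Nonzero ⇒ E is nonsingular.
For each x ∈ F_7, compute rhs = x³ + 5·x + 6 mod 7, then count y ∈ F_7 with y² ≡ rhs.
  x = 0: rhs = 6, matching y values: none (0 points).
  x = 1: rhs = 5, matching y values: none (0 points).
  x = 2: rhs = 3, matching y values: none (0 points).
  x = 3: rhs = 6, matching y values: none (0 points).
  x = 4: rhs = 6, matching y values: none (0 points).
  x = 5: rhs = 2, matching y values: 3, 4 (2 points).
  x = 6: rhs = 0, matching y values: 0 (1 points).
Total affine count: 3.
Full point count |E(F_7)| = 3 + 1 = 4.
Hasse bound: |4 − (7+1)| = |-4| = 4 ≤ 2√7 ≈ 5.2915 ✓.


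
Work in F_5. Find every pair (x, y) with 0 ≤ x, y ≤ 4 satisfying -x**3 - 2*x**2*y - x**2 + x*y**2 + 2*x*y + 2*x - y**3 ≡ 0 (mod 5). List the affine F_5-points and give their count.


Affine F_5-points: {(0, 0), (1, 0), (1, 1), (3, 0), (3, 1), (3, 2), (4, 3)}; count = 7.

For each of the 25 pairs (x, y) ∈ F_5², evaluate f(x, y) mod 5. Record the zeros.
  x = 0: [0↦0, 1↦4, 2↦2, 3↦3, 4↦1]  zeros at y ∈ {0}
  x = 1: [0↦0, 1↦0, 2↦1, 3↦2, 4↦2]  zeros at y ∈ {0, 1}
  x = 2: [0↦2, 1↦4, 2↦4, 3↦1, 4↦4]  zeros at y ∈ ∅
  x = 3: [0↦0, 1↦0, 2↦0, 3↦4, 4↦1]  zeros at y ∈ {0, 1, 2}
  x = 4: [0↦3, 1↦2, 2↦3, 3↦0, 4↦2]  zeros at y ∈ {3}
Collecting zeros: affine points = {(0, 0), (1, 0), (1, 1), (3, 0), (3, 1), (3, 2), (4, 3)}.
Total count |C(F_5)_aff| = 7.


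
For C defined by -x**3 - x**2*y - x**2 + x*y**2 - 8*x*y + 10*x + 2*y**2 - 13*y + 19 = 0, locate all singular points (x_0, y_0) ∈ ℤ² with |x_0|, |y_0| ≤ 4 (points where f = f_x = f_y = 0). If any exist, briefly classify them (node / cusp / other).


Singular points: {(-1, 3)}; classification: node.

Compute partial derivatives:
  f_x = -3*x**2 - 2*x*y - 2*x + y**2 - 8*y + 10.
  f_y = -x**2 + 2*x*y - 8*x + 4*y - 13.
Scan x_0 ∈ {−4, ..., 4}. For each x_0, f_y(x_0, y) is a polynomial in y; find its integer roots y ∈ {−4, ..., 4}, then test f_x and f at those candidates.
  x = -4: f_y(-4, y) = 3 - 4*y; no integer root y with |y| ≤ 4.
  x = -3: f_y(-3, y) = 2 - 2*y; vanishes at y ∈ {1}. (-3, 1): f_x = -12 ≠ 0.
  x = -2: f_y(-2, y) = -1; no integer root y with |y| ≤ 4.
  x = -1: f_y(-1, y) = 2*y - 6; vanishes at y ∈ {3}. (-1, 3): f_x = 0, f = 0 — SINGULAR.
  x = 0: f_y(0, y) = 4*y - 13; no integer root y with |y| ≤ 4.
  x = 1: f_y(1, y) = 6*y - 22; no integer root y with |y| ≤ 4.
  x = 2: f_y(2, y) = 8*y - 33; no integer root y with |y| ≤ 4.
  x = 3: f_y(3, y) = 10*y - 46; no integer root y with |y| ≤ 4.
  x = 4: f_y(4, y) = 12*y - 61; no integer root y with |y| ≤ 4.
Only singular point on the grid: (-1, 3).
Classify: substitute x = -1 + u, y = 3 + v and expand: f = -u**3 - u**2*v - u**2 + u*v**2 + v**2.
No constant or linear terms (consistent with a singular point). Quadratic part: -u**2 + v**2. Cubic part: -u**3 - u**2*v + u*v**2.
The quadratic part v**2 - u**2 = (v − u)(v + u) splits into two distinct linear factors, so there are two distinct tangent lines y − 3 = ±(x − -1) — this is a node (ordinary double point).
Classification: node.


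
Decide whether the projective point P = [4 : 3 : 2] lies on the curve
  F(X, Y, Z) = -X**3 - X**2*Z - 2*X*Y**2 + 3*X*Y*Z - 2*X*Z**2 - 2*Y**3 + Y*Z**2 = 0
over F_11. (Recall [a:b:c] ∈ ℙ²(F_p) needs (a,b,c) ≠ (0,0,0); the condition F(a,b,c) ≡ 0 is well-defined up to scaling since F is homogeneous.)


F(4,3,2) ≡ 6 (mod 11); P is NOT on the curve.

Evaluate F(4, 3, 2) term-by-term (mod 11).
  -X**3 ↦ -1·64·1·1 = -64
  -X**2*Z ↦ -1·16·1·2 = -32
  -2*X*Y**2 ↦ -2·4·9·1 = -72
  3*X*Y*Z ↦ 3·4·3·2 = 72
  -2*X*Z**2 ↦ -2·4·1·4 = -32
  -2*Y**3 ↦ -2·1·27·1 = -54
  Y*Z**2 ↦ 1·1·3·4 = 12
Sum: F(4, 3, 2) = (-64) + (-32) + (-72) + (72) + (-32) + (-54) + (12) = -170.
Reducing mod 11: -170 ≡ 6 (mod 11).
Since F(a, b, c) ≡ 6 ≠ 0 (mod 11), P does NOT lie on the curve.


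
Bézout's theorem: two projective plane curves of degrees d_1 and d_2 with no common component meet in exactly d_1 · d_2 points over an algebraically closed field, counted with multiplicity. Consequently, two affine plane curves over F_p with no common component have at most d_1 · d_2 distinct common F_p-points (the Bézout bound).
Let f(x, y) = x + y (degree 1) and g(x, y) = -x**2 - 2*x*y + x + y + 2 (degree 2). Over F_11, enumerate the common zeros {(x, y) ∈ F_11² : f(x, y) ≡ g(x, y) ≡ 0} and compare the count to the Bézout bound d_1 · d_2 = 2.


Common zeros: {(3, 8), (8, 3)}; count = 2; Bézout bound = 2.

deg(f) = 1, deg(g) = 2, so Bézout bound = 2.
Scan x ∈ F_11. For each x, list the y ∈ F_11 with f(x, y) ≡ 0 and those with g(x, y) ≡ 0 (mod 11); the common zeros in that column are the intersection.
  x = 0: f ≡ 0 at y ∈ {0}; g ≡ 0 at y ∈ {9}; common: ∅.
  x = 1: f ≡ 0 at y ∈ {10}; g ≡ 0 at y ∈ {2}; common: ∅.
  x = 2: f ≡ 0 at y ∈ {9}; g ≡ 0 at y ∈ {0}; common: ∅.
  x = 3: f ≡ 0 at y ∈ {8}; g ≡ 0 at y ∈ {8}; common: {8}.
  x = 4: f ≡ 0 at y ∈ {7}; g ≡ 0 at y ∈ {8}; common: ∅.
  x = 5: f ≡ 0 at y ∈ {6}; g ≡ 0 at y ∈ {9}; common: ∅.
  x = 6: f ≡ 0 at y ∈ {5}; g ≡ 0 at y ∈ ∅; common: ∅.
  x = 7: f ≡ 0 at y ∈ {4}; g ≡ 0 at y ∈ {2}; common: ∅.
  x = 8: f ≡ 0 at y ∈ {3}; g ≡ 0 at y ∈ {3}; common: {3}.
  x = 9: f ≡ 0 at y ∈ {2}; g ≡ 0 at y ∈ {3}; common: ∅.
  x = 10: f ≡ 0 at y ∈ {1}; g ≡ 0 at y ∈ {0}; common: ∅.
Collecting: common zeros = {(3, 8), (8, 3)}, so the count is 2.
Comparison with the Bézout bound: 2 ≤ 2 = deg(f)·deg(g), as expected for curves with no common component (the bound is attained).


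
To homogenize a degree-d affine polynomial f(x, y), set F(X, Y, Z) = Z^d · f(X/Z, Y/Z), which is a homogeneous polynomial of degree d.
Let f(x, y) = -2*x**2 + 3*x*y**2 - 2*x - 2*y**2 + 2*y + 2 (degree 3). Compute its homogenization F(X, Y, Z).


F(X, Y, Z) = -2*X**2*Z + 3*X*Y**2 - 2*X*Z**2 - 2*Y**2*Z + 2*Y*Z**2 + 2*Z**3

deg(f) = 3.
Substitute x = X/Z, y = Y/Z into f, then multiply by Z^3.
  monomial -2·x^2·y^0 ↦ -2·X^2·Y^0·Z^1.
  monomial 3·x^1·y^2 ↦ 3·X^1·Y^2·Z^0.
  monomial -2·x^1·y^0 ↦ -2·X^1·Y^0·Z^2.
  monomial -2·x^0·y^2 ↦ -2·X^0·Y^2·Z^1.
  monomial 2·x^0·y^1 ↦ 2·X^0·Y^1·Z^2.
  monomial 2·x^0·y^0 ↦ 2·X^0·Y^0·Z^3.
Collecting: F(X, Y, Z) = -2*X**2*Z + 3*X*Y**2 - 2*X*Z**2 - 2*Y**2*Z + 2*Y*Z**2 + 2*Z**3.


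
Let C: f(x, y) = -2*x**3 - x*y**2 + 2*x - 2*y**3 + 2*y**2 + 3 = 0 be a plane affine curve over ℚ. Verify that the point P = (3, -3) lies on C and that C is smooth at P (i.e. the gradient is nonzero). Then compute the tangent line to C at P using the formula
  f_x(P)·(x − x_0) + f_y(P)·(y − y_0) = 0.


Tangent line at P: -61*x - 48*y + 39 = 0.

Step 1: f(3, -3) = 0, so P lies on C.
Step 2: partial derivatives
  f_x(x, y) = -6*x**2 - y**2 + 2, f_y(x, y) = -2*x*y - 6*y**2 + 4*y.
  f_x(P) = -61, f_y(P) = -48 (gradient nonzero, so P is smooth).
Step 3: tangent line at P: -61·(x − 3) + -48·(y − -3) = 0.
Expanding: -61*x - 48*y + 39 = 0.


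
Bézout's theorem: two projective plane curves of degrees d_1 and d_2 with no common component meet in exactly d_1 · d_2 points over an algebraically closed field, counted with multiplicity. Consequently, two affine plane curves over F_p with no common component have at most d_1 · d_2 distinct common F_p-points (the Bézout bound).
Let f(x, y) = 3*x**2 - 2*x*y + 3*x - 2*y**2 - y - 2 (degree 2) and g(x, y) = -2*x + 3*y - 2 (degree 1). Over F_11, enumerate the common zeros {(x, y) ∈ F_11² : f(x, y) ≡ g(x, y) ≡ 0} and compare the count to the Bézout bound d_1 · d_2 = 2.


Common zeros: ∅; count = 0; Bézout bound = 2.

deg(f) = 2, deg(g) = 1, so Bézout bound = 2.
Scan x ∈ F_11. For each x, list the y ∈ F_11 with f(x, y) ≡ 0 and those with g(x, y) ≡ 0 (mod 11); the common zeros in that column are the intersection.
  x = 0: f ≡ 0 at y ∈ ∅; g ≡ 0 at y ∈ {8}; common: ∅.
  x = 1: f ≡ 0 at y ∈ ∅; g ≡ 0 at y ∈ {5}; common: ∅.
  x = 2: f ≡ 0 at y ∈ ∅; g ≡ 0 at y ∈ {2}; common: ∅.
  x = 3: f ≡ 0 at y ∈ ∅; g ≡ 0 at y ∈ {10}; common: ∅.
  x = 4: f ≡ 0 at y ∈ ∅; g ≡ 0 at y ∈ {7}; common: ∅.
  x = 5: f ≡ 0 at y ∈ {0}; g ≡ 0 at y ∈ {4}; common: ∅.
  x = 6: f ≡ 0 at y ∈ ∅; g ≡ 0 at y ∈ {1}; common: ∅.
  x = 7: f ≡ 0 at y ∈ ∅; g ≡ 0 at y ∈ {9}; common: ∅.
  x = 8: f ≡ 0 at y ∈ ∅; g ≡ 0 at y ∈ {6}; common: ∅.
  x = 9: f ≡ 0 at y ∈ ∅; g ≡ 0 at y ∈ {3}; common: ∅.
  x = 10: f ≡ 0 at y ∈ ∅; g ≡ 0 at y ∈ {0}; common: ∅.
Collecting: common zeros = ∅, so the count is 0.
Comparison with the Bézout bound: 0 ≤ 2 = deg(f)·deg(g), as expected for curves with no common component (the affine F_11-count falls short of the bound because intersections may lie at infinity, over extension fields, or carry multiplicity).


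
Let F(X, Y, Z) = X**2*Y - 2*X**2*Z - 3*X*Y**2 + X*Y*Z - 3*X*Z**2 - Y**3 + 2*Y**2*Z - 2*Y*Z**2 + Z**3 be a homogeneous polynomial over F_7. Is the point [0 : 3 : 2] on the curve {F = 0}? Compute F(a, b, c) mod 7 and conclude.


F(0,3,2) ≡ 0 (mod 7); P is on the curve.

Evaluate F(0, 3, 2) term-by-term (mod 7).
  X**2*Y ↦ 1·0·3·1 = 0
  -2*X**2*Z ↦ -2·0·1·2 = 0
  -3*X*Y**2 ↦ -3·0·9·1 = 0
  X*Y*Z ↦ 1·0·3·2 = 0
  -3*X*Z**2 ↦ -3·0·1·4 = 0
  -Y**3 ↦ -1·1·27·1 = -27
  2*Y**2*Z ↦ 2·1·9·2 = 36
  -2*Y*Z**2 ↦ -2·1·3·4 = -24
  Z**3 ↦ 1·1·1·8 = 8
Sum: F(0, 3, 2) = (0) + (0) + (0) + (0) + (0) + (-27) + (36) + (-24) + (8) = -7.
Reducing mod 7: -7 ≡ 0 (mod 7).
Since F(a, b, c) ≡ 0 (mod 7), P lies on the curve.


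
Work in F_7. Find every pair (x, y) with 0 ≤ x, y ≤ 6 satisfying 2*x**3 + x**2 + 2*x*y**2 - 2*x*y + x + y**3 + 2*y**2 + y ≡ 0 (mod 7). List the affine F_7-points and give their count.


Affine F_7-points: {(0, 0), (0, 6), (1, 5), (3, 1), (3, 4), (4, 2), (5, 0)}; count = 7.

For each of the 49 pairs (x, y) ∈ F_7², evaluate f(x, y) mod 7. Record the zeros.
  x = 0: [0↦0, 1↦4, 2↦4, 3↦6, 4↦2, 5↦5, 6↦0]  zeros at y ∈ {0, 6}
  x = 1: [0↦4, 1↦1, 2↦5, 3↦1, 4↦2, 5↦0, 6↦1]  zeros at y ∈ {5}
  x = 2: [0↦1, 1↦5, 2↦6, 3↦3, 4↦2, 5↦2, 6↦2]  zeros at y ∈ ∅
  x = 3: [0↦3, 1↦0, 2↦5, 3↦3, 4↦0, 5↦2, 6↦1]  zeros at y ∈ {1, 4}
  x = 4: [0↦1, 1↦5, 2↦0, 3↦6, 4↦1, 5↦5, 6↦3]  zeros at y ∈ {2}
  x = 5: [0↦0, 1↦4, 2↦3, 3↦3, 4↦3, 5↦2, 6↦6]  zeros at y ∈ {0}
  x = 6: [0↦5, 1↦2, 2↦5, 3↦6, 4↦4, 5↦5, 6↦1]  zeros at y ∈ ∅
Collecting zeros: affine points = {(0, 0), (0, 6), (1, 5), (3, 1), (3, 4), (4, 2), (5, 0)}.
Total count |C(F_7)_aff| = 7.


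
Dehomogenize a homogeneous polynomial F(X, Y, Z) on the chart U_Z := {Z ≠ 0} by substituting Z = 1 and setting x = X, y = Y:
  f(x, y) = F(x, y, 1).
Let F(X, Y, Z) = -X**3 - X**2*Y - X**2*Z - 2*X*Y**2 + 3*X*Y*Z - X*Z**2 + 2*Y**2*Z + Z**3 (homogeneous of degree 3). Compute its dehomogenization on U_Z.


f(x, y) = -x**3 - x**2*y - x**2 - 2*x*y**2 + 3*x*y - x + 2*y**2 + 1

On U_Z we set Z = 1. Each monomial c·X^i·Y^j·Z^k in F becomes c·x^i·y^j·1^k = c·x^i·y^j.
Substituting Z = 1: F(X, Y, 1) = -x**3 - x**2*y - x**2 - 2*x*y**2 + 3*x*y - x + 2*y**2 + 1.
Note: deg(f) ≤ deg(F) = 3; strict inequality happens when F is divisible by Z (lost terms).


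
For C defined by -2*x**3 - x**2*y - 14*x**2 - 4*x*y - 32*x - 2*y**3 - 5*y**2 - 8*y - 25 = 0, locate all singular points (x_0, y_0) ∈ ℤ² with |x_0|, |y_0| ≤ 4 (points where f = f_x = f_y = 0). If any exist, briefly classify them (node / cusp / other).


Singular points: {(-2, -1)}; classification: node.

Compute partial derivatives:
  f_x = -6*x**2 - 2*x*y - 28*x - 4*y - 32.
  f_y = -x**2 - 4*x - 6*y**2 - 10*y - 8.
Scan x_0 ∈ {−4, ..., 4}. For each x_0, f_y(x_0, y) is a polynomial in y; find its integer roots y ∈ {−4, ..., 4}, then test f_x and f at those candidates.
  x = -4: f_y(-4, y) = -6*y**2 - 10*y - 8; no integer root y with |y| ≤ 4.
  x = -3: f_y(-3, y) = -6*y**2 - 10*y - 5; no integer root y with |y| ≤ 4.
  x = -2: f_y(-2, y) = -6*y**2 - 10*y - 4; vanishes at y ∈ {-1}. (-2, -1): f_x = 0, f = 0 — SINGULAR.
  x = -1: f_y(-1, y) = -6*y**2 - 10*y - 5; no integer root y with |y| ≤ 4.
  x = 0: f_y(0, y) = -6*y**2 - 10*y - 8; no integer root y with |y| ≤ 4.
  x = 1: f_y(1, y) = -6*y**2 - 10*y - 13; no integer root y with |y| ≤ 4.
  x = 2: f_y(2, y) = -6*y**2 - 10*y - 20; no integer root y with |y| ≤ 4.
  x = 3: f_y(3, y) = -6*y**2 - 10*y - 29; no integer root y with |y| ≤ 4.
  x = 4: f_y(4, y) = -6*y**2 - 10*y - 40; no integer root y with |y| ≤ 4.
Only singular point on the grid: (-2, -1).
Classify: substitute x = -2 + u, y = -1 + v and expand: f = -2*u**3 - u**2*v - u**2 - 2*v**3 + v**2.
No constant or linear terms (consistent with a singular point). Quadratic part: -u**2 + v**2. Cubic part: -2*u**3 - u**2*v - 2*v**3.
The quadratic part v**2 - u**2 = (v − u)(v + u) splits into two distinct linear factors, so there are two distinct tangent lines y − -1 = ±(x − -2) — this is a node (ordinary double point).
Classification: node.


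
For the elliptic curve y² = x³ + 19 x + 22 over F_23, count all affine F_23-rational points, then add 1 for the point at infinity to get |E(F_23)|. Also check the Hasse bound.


Affine points = {(4, 1), (4, 22), (5, 9), (5, 14), (9, 5), (9, 18), (10, 4), (10, 19), (12, 0), (15, 5), (15, 18), (16, 11), (16, 12), (18, 3), (18, 20), (22, 5), (22, 18)}; affine count = 17; |E(F_23)| = 18.

Discriminant check: Δ ∝ 4a³ + 27b² = 4·19³ + 27·22² = 4·6859 + 27·484 ≡ 1 (mod 23). Nonzero ⇒ E is nonsingular.
For each x ∈ F_23, compute rhs = x³ + 19·x + 22 mod 23, then count y ∈ F_23 with y² ≡ rhs.
  x = 0: rhs = 22, matching y values: none (0 points).
  x = 1: rhs = 19, matching y values: none (0 points).
  x = 2: rhs = 22, matching y values: none (0 points).
  x = 3: rhs = 14, matching y values: none (0 points).
  x = 4: rhs = 1, matching y values: 1, 22 (2 points).
  x = 5: rhs = 12, matching y values: 9, 14 (2 points).
  x = 6: rhs = 7, matching y values: none (0 points).
  x = 7: rhs = 15, matching y values: none (0 points).
  x = 8: rhs = 19, matching y values: none (0 points).
  x = 9: rhs = 2, matching y values: 5, 18 (2 points).
  x = 10: rhs = 16, matching y values: 4, 19 (2 points).
  x = 11: rhs = 21, matching y values: none (0 points).
  x = 12: rhs = 0, matching y values: 0 (1 points).
  x = 13: rhs = 5, matching y values: none (0 points).
  x = 14: rhs = 19, matching y values: none (0 points).
  x = 15: rhs = 2, matching y values: 5, 18 (2 points).
  x = 16: rhs = 6, matching y values: 11, 12 (2 points).
  x = 17: rhs = 14, matching y values: none (0 points).
  x = 18: rhs = 9, matching y values: 3, 20 (2 points).
  x = 19: rhs = 20, matching y values: none (0 points).
  x = 20: rhs = 7, matching y values: none (0 points).
  x = 21: rhs = 22, matching y values: none (0 points).
  x = 22: rhs = 2, matching y values: 5, 18 (2 points).
Total affine count: 17.
Full point count |E(F_23)| = 17 + 1 = 18.
Hasse bound: |18 − (23+1)| = |-6| = 6 ≤ 2√23 ≈ 9.5917 ✓.


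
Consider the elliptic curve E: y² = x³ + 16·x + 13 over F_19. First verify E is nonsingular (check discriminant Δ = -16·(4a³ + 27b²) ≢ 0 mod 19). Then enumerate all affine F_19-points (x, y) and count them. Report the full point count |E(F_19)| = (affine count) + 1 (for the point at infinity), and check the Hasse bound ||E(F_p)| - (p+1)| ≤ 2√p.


Affine points = {(1, 7), (1, 12), (5, 3), (5, 16), (8, 8), (8, 11), (11, 0), (13, 9), (13, 10), (14, 6), (14, 13), (17, 7), (17, 12)}; affine count = 13; |E(F_19)| = 14.

Discriminant check: Δ ∝ 4a³ + 27b² = 4·16³ + 27·13² = 4·4096 + 27·169 ≡ 9 (mod 19). Nonzero ⇒ E is nonsingular.
For each x ∈ F_19, compute rhs = x³ + 16·x + 13 mod 19, then count y ∈ F_19 with y² ≡ rhs.
  x = 0: rhs = 13, matching y values: none (0 points).
  x = 1: rhs = 11, matching y values: 7, 12 (2 points).
  x = 2: rhs = 15, matching y values: none (0 points).
  x = 3: rhs = 12, matching y values: none (0 points).
  x = 4: rhs = 8, matching y values: none (0 points).
  x = 5: rhs = 9, matching y values: 3, 16 (2 points).
  x = 6: rhs = 2, matching y values: none (0 points).
  x = 7: rhs = 12, matching y values: none (0 points).
  x = 8: rhs = 7, matching y values: 8, 11 (2 points).
  x = 9: rhs = 12, matching y values: none (0 points).
  x = 10: rhs = 14, matching y values: none (0 points).
  x = 11: rhs = 0, matching y values: 0 (1 points).
  x = 12: rhs = 14, matching y values: none (0 points).
  x = 13: rhs = 5, matching y values: 9, 10 (2 points).
  x = 14: rhs = 17, matching y values: 6, 13 (2 points).
  x = 15: rhs = 18, matching y values: none (0 points).
  x = 16: rhs = 14, matching y values: none (0 points).
  x = 17: rhs = 11, matching y values: 7, 12 (2 points).
  x = 18: rhs = 15, matching y values: none (0 points).
Total affine count: 13.
Full point count |E(F_19)| = 13 + 1 = 14.
Hasse bound: |14 − (19+1)| = |-6| = 6 ≤ 2√19 ≈ 8.7178 ✓.


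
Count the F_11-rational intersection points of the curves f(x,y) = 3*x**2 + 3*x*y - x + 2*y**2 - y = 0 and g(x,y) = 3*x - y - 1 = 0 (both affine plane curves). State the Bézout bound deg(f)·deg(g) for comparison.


Common zeros: {(4, 0), (8, 1)}; count = 2; Bézout bound = 2.

deg(f) = 2, deg(g) = 1, so Bézout bound = 2.
Scan x ∈ F_11. For each x, list the y ∈ F_11 with f(x, y) ≡ 0 and those with g(x, y) ≡ 0 (mod 11); the common zeros in that column are the intersection.
  x = 0: f ≡ 0 at y ∈ {0, 6}; g ≡ 0 at y ∈ {10}; common: ∅.
  x = 1: f ≡ 0 at y ∈ ∅; g ≡ 0 at y ∈ {2}; common: ∅.
  x = 2: f ≡ 0 at y ∈ {7}; g ≡ 0 at y ∈ {5}; common: ∅.
  x = 3: f ≡ 0 at y ∈ {3, 4}; g ≡ 0 at y ∈ {8}; common: ∅.
  x = 4: f ≡ 0 at y ∈ {0}; g ≡ 0 at y ∈ {0}; common: {0}.
  x = 5: f ≡ 0 at y ∈ ∅; g ≡ 0 at y ∈ {3}; common: ∅.
  x = 6: f ≡ 0 at y ∈ {1, 7}; g ≡ 0 at y ∈ {6}; common: ∅.
  x = 7: f ≡ 0 at y ∈ ∅; g ≡ 0 at y ∈ {9}; common: ∅.
  x = 8: f ≡ 0 at y ∈ {1, 4}; g ≡ 0 at y ∈ {1}; common: {1}.
  x = 9: f ≡ 0 at y ∈ {3, 6}; g ≡ 0 at y ∈ {4}; common: ∅.
  x = 10: f ≡ 0 at y ∈ ∅; g ≡ 0 at y ∈ {7}; common: ∅.
Collecting: common zeros = {(4, 0), (8, 1)}, so the count is 2.
Comparison with the Bézout bound: 2 ≤ 2 = deg(f)·deg(g), as expected for curves with no common component (the bound is attained).


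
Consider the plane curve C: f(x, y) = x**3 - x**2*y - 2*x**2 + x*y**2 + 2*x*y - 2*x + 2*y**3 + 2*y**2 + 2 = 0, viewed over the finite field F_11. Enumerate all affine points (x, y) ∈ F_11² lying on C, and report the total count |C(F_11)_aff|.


Affine F_11-points: {(0, 6), (2, 3), (2, 7), (2, 10), (3, 10), (4, 3), (5, 8), (6, 9), (7, 1), (7, 10), (8, 2), (8, 7), (8, 8), (9, 6), (10, 3), (10, 6), (10, 7)}; count = 17.

For each of the 121 pairs (x, y) ∈ F_11², evaluate f(x, y) mod 11. Record the zeros.
  x = 0: [0↦2, 1↦6, 2↦4, 3↦8, 4↦8, 5↦5, 6↦0, 7↦5, 8↦10, 9↦5, 10↦2]  zeros at y ∈ {6}
  x = 1: [0↦10, 1↦5, 2↦7, 3↦6, 4↦3, 5↦10, 6↦6, 7↦3, 8↦2, 9↦4, 10↦10]  zeros at y ∈ ∅
  x = 2: [0↦9, 1↦4, 2↦8, 3↦0, 4↦3, 5↦7, 6↦2, 7↦0, 8↦2, 9↦9, 10↦0]  zeros at y ∈ {3, 7, 10}
  x = 3: [0↦5, 1↦9, 2↦2, 3↦7, 4↦3, 5↦2, 6↦5, 7↦2, 8↦5, 9↦4, 10↦0]  zeros at y ∈ {10}
  x = 4: [0↦4, 1↦4, 2↦6, 3↦0, 4↦9, 5↦1, 6↦10, 7↦4, 8↦6, 9↦6, 10↦5]  zeros at y ∈ {3}
  x = 5: [0↦1, 1↦6, 2↦4, 3↦7, 4↦5, 5↦10, 6↦1, 7↦1, 8↦0, 9↦10, 10↦10]  zeros at y ∈ {8}
  x = 6: [0↦2, 1↦10, 2↦2, 3↦1, 4↦8, 5↦2, 6↦6, 7↦10, 8↦4, 9↦0, 10↦10]  zeros at y ∈ {9}
  x = 7: [0↦2, 1↦0, 2↦6, 3↦10, 4↦2, 5↦5, 6↦9, 7↦4, 8↦2, 9↦4, 10↦0]  zeros at y ∈ {1, 10}
  x = 8: [0↦7, 1↦4, 2↦0, 3↦7, 4↦4, 5↦3, 6↦5, 7↦0, 8↦0, 9↦6, 10↦8]  zeros at y ∈ {2, 7, 8}
  x = 9: [0↦1, 1↦6, 2↦1, 3↦9, 4↦9, 5↦2, 6↦0, 7↦4, 8↦4, 9↦1, 10↦7]  zeros at y ∈ {6}
  x = 10: [0↦1, 1↦1, 2↦4, 3↦0, 4↦1, 5↦8, 6↦0, 7↦0, 8↦9, 9↦6, 10↦3]  zeros at y ∈ {3, 6, 7}
Collecting zeros: affine points = {(0, 6), (2, 3), (2, 7), (2, 10), (3, 10), (4, 3), (5, 8), (6, 9), (7, 1), (7, 10), (8, 2), (8, 7), (8, 8), (9, 6), (10, 3), (10, 6), (10, 7)}.
Total count |C(F_11)_aff| = 17.


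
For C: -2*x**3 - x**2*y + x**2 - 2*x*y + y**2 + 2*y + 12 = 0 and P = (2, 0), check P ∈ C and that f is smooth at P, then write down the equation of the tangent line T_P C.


Tangent line at P: -20*x - 6*y + 40 = 0.

Step 1: f(2, 0) = 0, so P lies on C.
Step 2: partial derivatives
  f_x(x, y) = -6*x**2 - 2*x*y + 2*x - 2*y, f_y(x, y) = -x**2 - 2*x + 2*y + 2.
  f_x(P) = -20, f_y(P) = -6 (gradient nonzero, so P is smooth).
Step 3: tangent line at P: -20·(x − 2) + -6·(y − 0) = 0.
Expanding: -20*x - 6*y + 40 = 0.


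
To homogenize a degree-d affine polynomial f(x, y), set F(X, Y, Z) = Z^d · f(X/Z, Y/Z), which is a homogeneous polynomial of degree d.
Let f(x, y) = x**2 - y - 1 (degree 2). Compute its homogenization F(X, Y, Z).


F(X, Y, Z) = X**2 - Y*Z - Z**2

deg(f) = 2.
Substitute x = X/Z, y = Y/Z into f, then multiply by Z^2.
  monomial 1·x^2·y^0 ↦ 1·X^2·Y^0·Z^0.
  monomial -1·x^0·y^1 ↦ -1·X^0·Y^1·Z^1.
  monomial -1·x^0·y^0 ↦ -1·X^0·Y^0·Z^2.
Collecting: F(X, Y, Z) = X**2 - Y*Z - Z**2.


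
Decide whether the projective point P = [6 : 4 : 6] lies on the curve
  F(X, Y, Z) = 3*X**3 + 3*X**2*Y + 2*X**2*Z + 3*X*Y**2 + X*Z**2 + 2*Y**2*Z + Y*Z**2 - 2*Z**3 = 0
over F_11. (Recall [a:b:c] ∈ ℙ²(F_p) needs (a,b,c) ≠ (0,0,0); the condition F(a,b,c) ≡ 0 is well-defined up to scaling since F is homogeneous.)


F(6,4,6) ≡ 6 (mod 11); P is NOT on the curve.

Evaluate F(6, 4, 6) term-by-term (mod 11).
  3*X**3 ↦ 3·216·1·1 = 648
  3*X**2*Y ↦ 3·36·4·1 = 432
  2*X**2*Z ↦ 2·36·1·6 = 432
  3*X*Y**2 ↦ 3·6·16·1 = 288
  X*Z**2 ↦ 1·6·1·36 = 216
  2*Y**2*Z ↦ 2·1·16·6 = 192
  Y*Z**2 ↦ 1·1·4·36 = 144
  -2*Z**3 ↦ -2·1·1·216 = -432
Sum: F(6, 4, 6) = (648) + (432) + (432) + (288) + (216) + (192) + (144) + (-432) = 1920.
Reducing mod 11: 1920 ≡ 6 (mod 11).
Since F(a, b, c) ≡ 6 ≠ 0 (mod 11), P does NOT lie on the curve.


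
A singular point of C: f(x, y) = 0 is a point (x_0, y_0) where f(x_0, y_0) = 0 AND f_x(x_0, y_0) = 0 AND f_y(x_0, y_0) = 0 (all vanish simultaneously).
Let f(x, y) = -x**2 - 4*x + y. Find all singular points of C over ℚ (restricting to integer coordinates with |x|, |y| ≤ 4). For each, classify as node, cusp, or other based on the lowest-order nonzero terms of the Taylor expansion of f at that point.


No singular points in the scanned grid; C is smooth there.

Compute partial derivatives:
  f_x = -2*x - 4.
  f_y = 1.
f_y = 1 is a nonzero constant, so f_y never vanishes: no point (x, y) can satisfy f = f_x = f_y = 0. In particular no (x, y) ∈ {−4, ..., 4}² is singular; the curve is smooth.


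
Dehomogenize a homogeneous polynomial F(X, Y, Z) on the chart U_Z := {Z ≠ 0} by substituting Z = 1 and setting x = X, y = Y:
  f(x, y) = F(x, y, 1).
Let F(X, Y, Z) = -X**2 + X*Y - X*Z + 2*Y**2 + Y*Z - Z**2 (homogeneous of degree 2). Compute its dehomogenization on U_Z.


f(x, y) = -x**2 + x*y - x + 2*y**2 + y - 1

On U_Z we set Z = 1. Each monomial c·X^i·Y^j·Z^k in F becomes c·x^i·y^j·1^k = c·x^i·y^j.
Substituting Z = 1: F(X, Y, 1) = -x**2 + x*y - x + 2*y**2 + y - 1.
Note: deg(f) ≤ deg(F) = 2; strict inequality happens when F is divisible by Z (lost terms).


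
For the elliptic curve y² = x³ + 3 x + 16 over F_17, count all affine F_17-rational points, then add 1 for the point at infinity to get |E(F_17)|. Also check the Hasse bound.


Affine points = {(0, 4), (0, 13), (2, 8), (2, 9), (3, 1), (3, 16), (8, 5), (8, 12), (10, 3), (10, 14), (13, 5), (13, 12), (15, 6), (15, 11)}; affine count = 14; |E(F_17)| = 15.

Discriminant check: Δ ∝ 4a³ + 27b² = 4·3³ + 27·16² = 4·27 + 27·256 ≡ 16 (mod 17). Nonzero ⇒ E is nonsingular.
For each x ∈ F_17, compute rhs = x³ + 3·x + 16 mod 17, then count y ∈ F_17 with y² ≡ rhs.
  x = 0: rhs = 16, matching y values: 4, 13 (2 points).
  x = 1: rhs = 3, matching y values: none (0 points).
  x = 2: rhs = 13, matching y values: 8, 9 (2 points).
  x = 3: rhs = 1, matching y values: 1, 16 (2 points).
  x = 4: rhs = 7, matching y values: none (0 points).
  x = 5: rhs = 3, matching y values: none (0 points).
  x = 6: rhs = 12, matching y values: none (0 points).
  x = 7: rhs = 6, matching y values: none (0 points).
  x = 8: rhs = 8, matching y values: 5, 12 (2 points).
  x = 9: rhs = 7, matching y values: none (0 points).
  x = 10: rhs = 9, matching y values: 3, 14 (2 points).
  x = 11: rhs = 3, matching y values: none (0 points).
  x = 12: rhs = 12, matching y values: none (0 points).
  x = 13: rhs = 8, matching y values: 5, 12 (2 points).
  x = 14: rhs = 14, matching y values: none (0 points).
  x = 15: rhs = 2, matching y values: 6, 11 (2 points).
  x = 16: rhs = 12, matching y values: none (0 points).
Total affine count: 14.
Full point count |E(F_17)| = 14 + 1 = 15.
Hasse bound: |15 − (17+1)| = |-3| = 3 ≤ 2√17 ≈ 8.2462 ✓.


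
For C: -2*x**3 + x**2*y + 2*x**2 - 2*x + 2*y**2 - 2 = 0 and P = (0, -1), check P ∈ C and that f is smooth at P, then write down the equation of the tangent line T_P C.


Tangent line at P: -2*x - 4*y - 4 = 0.

Step 1: f(0, -1) = 0, so P lies on C.
Step 2: partial derivatives
  f_x(x, y) = -6*x**2 + 2*x*y + 4*x - 2, f_y(x, y) = x**2 + 4*y.
  f_x(P) = -2, f_y(P) = -4 (gradient nonzero, so P is smooth).
Step 3: tangent line at P: -2·(x − 0) + -4·(y − -1) = 0.
Expanding: -2*x - 4*y - 4 = 0.


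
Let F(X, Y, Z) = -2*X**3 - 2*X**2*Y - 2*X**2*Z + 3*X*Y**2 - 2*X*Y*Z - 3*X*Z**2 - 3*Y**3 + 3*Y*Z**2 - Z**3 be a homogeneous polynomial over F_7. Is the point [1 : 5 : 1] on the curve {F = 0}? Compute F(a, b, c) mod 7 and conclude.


F(1,5,1) ≡ 2 (mod 7); P is NOT on the curve.

Evaluate F(1, 5, 1) term-by-term (mod 7).
  -2*X**3 ↦ -2·1·1·1 = -2
  -2*X**2*Y ↦ -2·1·5·1 = -10
  -2*X**2*Z ↦ -2·1·1·1 = -2
  3*X*Y**2 ↦ 3·1·25·1 = 75
  -2*X*Y*Z ↦ -2·1·5·1 = -10
  -3*X*Z**2 ↦ -3·1·1·1 = -3
  -3*Y**3 ↦ -3·1·125·1 = -375
  3*Y*Z**2 ↦ 3·1·5·1 = 15
  -Z**3 ↦ -1·1·1·1 = -1
Sum: F(1, 5, 1) = (-2) + (-10) + (-2) + (75) + (-10) + (-3) + (-375) + (15) + (-1) = -313.
Reducing mod 7: -313 ≡ 2 (mod 7).
Since F(a, b, c) ≡ 2 ≠ 0 (mod 7), P does NOT lie on the curve.


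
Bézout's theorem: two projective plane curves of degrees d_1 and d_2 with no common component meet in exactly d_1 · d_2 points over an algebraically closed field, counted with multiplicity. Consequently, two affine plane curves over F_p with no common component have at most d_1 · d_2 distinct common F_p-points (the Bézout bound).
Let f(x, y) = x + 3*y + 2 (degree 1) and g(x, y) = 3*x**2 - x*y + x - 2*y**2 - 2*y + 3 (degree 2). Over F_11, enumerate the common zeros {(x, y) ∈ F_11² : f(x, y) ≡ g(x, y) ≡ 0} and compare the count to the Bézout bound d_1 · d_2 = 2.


Common zeros: ∅; count = 0; Bézout bound = 2.

deg(f) = 1, deg(g) = 2, so Bézout bound = 2.
Scan x ∈ F_11. For each x, list the y ∈ F_11 with f(x, y) ≡ 0 and those with g(x, y) ≡ 0 (mod 11); the common zeros in that column are the intersection.
  x = 0: f ≡ 0 at y ∈ {3}; g ≡ 0 at y ∈ ∅; common: ∅.
  x = 1: f ≡ 0 at y ∈ {10}; g ≡ 0 at y ∈ ∅; common: ∅.
  x = 2: f ≡ 0 at y ∈ {6}; g ≡ 0 at y ∈ {1, 8}; common: ∅.
  x = 3: f ≡ 0 at y ∈ {2}; g ≡ 0 at y ∈ {0, 3}; common: ∅.
  x = 4: f ≡ 0 at y ∈ {9}; g ≡ 0 at y ∈ {0, 8}; common: ∅.
  x = 5: f ≡ 0 at y ∈ {5}; g ≡ 0 at y ∈ {3, 10}; common: ∅.
  x = 6: f ≡ 0 at y ∈ {1}; g ≡ 0 at y ∈ ∅; common: ∅.
  x = 7: f ≡ 0 at y ∈ {8}; g ≡ 0 at y ∈ ∅; common: ∅.
  x = 8: f ≡ 0 at y ∈ {4}; g ≡ 0 at y ∈ ∅; common: ∅.
  x = 9: f ≡ 0 at y ∈ {0}; g ≡ 0 at y ∈ {1, 10}; common: ∅.
  x = 10: f ≡ 0 at y ∈ {7}; g ≡ 0 at y ∈ ∅; common: ∅.
Collecting: common zeros = ∅, so the count is 0.
Comparison with the Bézout bound: 0 ≤ 2 = deg(f)·deg(g), as expected for curves with no common component (the affine F_11-count falls short of the bound because intersections may lie at infinity, over extension fields, or carry multiplicity).


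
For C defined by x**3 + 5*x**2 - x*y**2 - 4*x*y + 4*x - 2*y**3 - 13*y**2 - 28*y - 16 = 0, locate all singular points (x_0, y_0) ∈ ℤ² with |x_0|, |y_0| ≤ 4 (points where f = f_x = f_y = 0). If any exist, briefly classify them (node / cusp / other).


Singular points: {(-2, -2)}; classification: node.

Compute partial derivatives:
  f_x = 3*x**2 + 10*x - y**2 - 4*y + 4.
  f_y = -2*x*y - 4*x - 6*y**2 - 26*y - 28.
Scan x_0 ∈ {−4, ..., 4}. For each x_0, f_y(x_0, y) is a polynomial in y; find its integer roots y ∈ {−4, ..., 4}, then test f_x and f at those candidates.
  x = -4: f_y(-4, y) = -6*y**2 - 18*y - 12; vanishes at y ∈ {-2, -1}. (-4, -2): f_x = 16 ≠ 0; (-4, -1): f_x = 15 ≠ 0.
  x = -3: f_y(-3, y) = -6*y**2 - 20*y - 16; vanishes at y ∈ {-2}. (-3, -2): f_x = 5 ≠ 0.
  x = -2: f_y(-2, y) = -6*y**2 - 22*y - 20; vanishes at y ∈ {-2}. (-2, -2): f_x = 0, f = 0 — SINGULAR.
  x = -1: f_y(-1, y) = -6*y**2 - 24*y - 24; vanishes at y ∈ {-2}. (-1, -2): f_x = 1 ≠ 0.
  x = 0: f_y(0, y) = -6*y**2 - 26*y - 28; vanishes at y ∈ {-2}. (0, -2): f_x = 8 ≠ 0.
  x = 1: f_y(1, y) = -6*y**2 - 28*y - 32; vanishes at y ∈ {-2}. (1, -2): f_x = 21 ≠ 0.
  x = 2: f_y(2, y) = -6*y**2 - 30*y - 36; vanishes at y ∈ {-3, -2}. (2, -3): f_x = 39 ≠ 0; (2, -2): f_x = 40 ≠ 0.
  x = 3: f_y(3, y) = -6*y**2 - 32*y - 40; vanishes at y ∈ {-2}. (3, -2): f_x = 65 ≠ 0.
  x = 4: f_y(4, y) = -6*y**2 - 34*y - 44; vanishes at y ∈ {-2}. (4, -2): f_x = 96 ≠ 0.
Only singular point on the grid: (-2, -2).
Classify: substitute x = -2 + u, y = -2 + v and expand: f = u**3 - u**2 - u*v**2 - 2*v**3 + v**2.
No constant or linear terms (consistent with a singular point). Quadratic part: -u**2 + v**2. Cubic part: u**3 - u*v**2 - 2*v**3.
The quadratic part v**2 - u**2 = (v − u)(v + u) splits into two distinct linear factors, so there are two distinct tangent lines y − -2 = ±(x − -2) — this is a node (ordinary double point).
Classification: node.


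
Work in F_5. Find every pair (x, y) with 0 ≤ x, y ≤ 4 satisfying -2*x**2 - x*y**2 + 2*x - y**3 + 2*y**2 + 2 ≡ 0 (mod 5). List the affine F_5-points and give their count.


Affine F_5-points: {(0, 4), (2, 2), (3, 0), (3, 4), (4, 1)}; count = 5.

For each of the 25 pairs (x, y) ∈ F_5², evaluate f(x, y) mod 5. Record the zeros.
  x = 0: [0↦2, 1↦3, 2↦2, 3↦3, 4↦0]  zeros at y ∈ {4}
  x = 1: [0↦2, 1↦2, 2↦3, 3↦4, 4↦4]  zeros at y ∈ ∅
  x = 2: [0↦3, 1↦2, 2↦0, 3↦1, 4↦4]  zeros at y ∈ {2}
  x = 3: [0↦0, 1↦3, 2↦3, 3↦4, 4↦0]  zeros at y ∈ {0, 4}
  x = 4: [0↦3, 1↦0, 2↦2, 3↦3, 4↦2]  zeros at y ∈ {1}
Collecting zeros: affine points = {(0, 4), (2, 2), (3, 0), (3, 4), (4, 1)}.
Total count |C(F_5)_aff| = 5.


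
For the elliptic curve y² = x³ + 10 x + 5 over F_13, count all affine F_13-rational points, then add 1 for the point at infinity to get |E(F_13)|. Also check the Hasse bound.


Affine points = {(1, 4), (1, 9), (3, 6), (3, 7), (8, 5), (8, 8), (10, 0), (11, 4), (11, 9)}; affine count = 9; |E(F_13)| = 10.

Discriminant check: Δ ∝ 4a³ + 27b² = 4·10³ + 27·5² = 4·1000 + 27·25 ≡ 8 (mod 13). Nonzero ⇒ E is nonsingular.
For each x ∈ F_13, compute rhs = x³ + 10·x + 5 mod 13, then count y ∈ F_13 with y² ≡ rhs.
  x = 0: rhs = 5, matching y values: none (0 points).
  x = 1: rhs = 3, matching y values: 4, 9 (2 points).
  x = 2: rhs = 7, matching y values: none (0 points).
  x = 3: rhs = 10, matching y values: 6, 7 (2 points).
  x = 4: rhs = 5, matching y values: none (0 points).
  x = 5: rhs = 11, matching y values: none (0 points).
  x = 6: rhs = 8, matching y values: none (0 points).
  x = 7: rhs = 2, matching y values: none (0 points).
  x = 8: rhs = 12, matching y values: 5, 8 (2 points).
  x = 9: rhs = 5, matching y values: none (0 points).
  x = 10: rhs = 0, matching y values: 0 (1 points).
  x = 11: rhs = 3, matching y values: 4, 9 (2 points).
  x = 12: rhs = 7, matching y values: none (0 points).
Total affine count: 9.
Full point count |E(F_13)| = 9 + 1 = 10.
Hasse bound: |10 − (13+1)| = |-4| = 4 ≤ 2√13 ≈ 7.2111 ✓.


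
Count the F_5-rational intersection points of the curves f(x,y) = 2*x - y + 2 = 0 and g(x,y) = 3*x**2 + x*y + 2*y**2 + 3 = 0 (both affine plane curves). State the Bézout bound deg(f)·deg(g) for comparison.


Common zeros: ∅; count = 0; Bézout bound = 2.

deg(f) = 1, deg(g) = 2, so Bézout bound = 2.
Scan x ∈ F_5. For each x, list the y ∈ F_5 with f(x, y) ≡ 0 and those with g(x, y) ≡ 0 (mod 5); the common zeros in that column are the intersection.
  x = 0: f ≡ 0 at y ∈ {2}; g ≡ 0 at y ∈ {1, 4}; common: ∅.
  x = 1: f ≡ 0 at y ∈ {4}; g ≡ 0 at y ∈ ∅; common: ∅.
  x = 2: f ≡ 0 at y ∈ {1}; g ≡ 0 at y ∈ {0, 4}; common: ∅.
  x = 3: f ≡ 0 at y ∈ {3}; g ≡ 0 at y ∈ {0, 1}; common: ∅.
  x = 4: f ≡ 0 at y ∈ {0}; g ≡ 0 at y ∈ ∅; common: ∅.
Collecting: common zeros = ∅, so the count is 0.
Comparison with the Bézout bound: 0 ≤ 2 = deg(f)·deg(g), as expected for curves with no common component (the affine F_5-count falls short of the bound because intersections may lie at infinity, over extension fields, or carry multiplicity).


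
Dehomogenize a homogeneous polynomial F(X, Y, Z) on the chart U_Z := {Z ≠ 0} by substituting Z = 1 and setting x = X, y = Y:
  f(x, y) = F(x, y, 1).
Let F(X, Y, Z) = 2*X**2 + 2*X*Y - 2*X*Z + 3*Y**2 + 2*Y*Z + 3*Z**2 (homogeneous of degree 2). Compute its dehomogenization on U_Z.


f(x, y) = 2*x**2 + 2*x*y - 2*x + 3*y**2 + 2*y + 3

On U_Z we set Z = 1. Each monomial c·X^i·Y^j·Z^k in F becomes c·x^i·y^j·1^k = c·x^i·y^j.
Substituting Z = 1: F(X, Y, 1) = 2*x**2 + 2*x*y - 2*x + 3*y**2 + 2*y + 3.
Note: deg(f) ≤ deg(F) = 2; strict inequality happens when F is divisible by Z (lost terms).


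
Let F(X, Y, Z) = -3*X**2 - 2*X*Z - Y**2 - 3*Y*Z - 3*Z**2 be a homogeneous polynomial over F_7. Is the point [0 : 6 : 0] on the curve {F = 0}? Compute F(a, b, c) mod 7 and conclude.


F(0,6,0) ≡ 6 (mod 7); P is NOT on the curve.

Evaluate F(0, 6, 0) term-by-term (mod 7).
  -3*X**2 ↦ -3·0·1·1 = 0
  -2*X*Z ↦ -2·0·1·0 = 0
  -Y**2 ↦ -1·1·36·1 = -36
  -3*Y*Z ↦ -3·1·6·0 = 0
  -3*Z**2 ↦ -3·1·1·0 = 0
Sum: F(0, 6, 0) = (0) + (0) + (-36) + (0) + (0) = -36.
Reducing mod 7: -36 ≡ 6 (mod 7).
Since F(a, b, c) ≡ 6 ≠ 0 (mod 7), P does NOT lie on the curve.


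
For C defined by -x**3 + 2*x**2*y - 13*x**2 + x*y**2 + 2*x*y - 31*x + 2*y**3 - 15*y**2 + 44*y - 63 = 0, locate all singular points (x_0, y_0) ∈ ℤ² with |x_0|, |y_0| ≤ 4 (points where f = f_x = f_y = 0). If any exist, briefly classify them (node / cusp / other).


Singular points: {(-2, 3)}; classification: node.

Compute partial derivatives:
  f_x = -3*x**2 + 4*x*y - 26*x + y**2 + 2*y - 31.
  f_y = 2*x**2 + 2*x*y + 2*x + 6*y**2 - 30*y + 44.
Scan x_0 ∈ {−4, ..., 4}. For each x_0, f_y(x_0, y) is a polynomial in y; find its integer roots y ∈ {−4, ..., 4}, then test f_x and f at those candidates.
  x = -4: f_y(-4, y) = 6*y**2 - 38*y + 68; no integer root y with |y| ≤ 4.
  x = -3: f_y(-3, y) = 6*y**2 - 36*y + 56; no integer root y with |y| ≤ 4.
  x = -2: f_y(-2, y) = 6*y**2 - 34*y + 48; vanishes at y ∈ {3}. (-2, 3): f_x = 0, f = 0 — SINGULAR.
  x = -1: f_y(-1, y) = 6*y**2 - 32*y + 44; no integer root y with |y| ≤ 4.
  x = 0: f_y(0, y) = 6*y**2 - 30*y + 44; no integer root y with |y| ≤ 4.
  x = 1: f_y(1, y) = 6*y**2 - 28*y + 48; no integer root y with |y| ≤ 4.
  x = 2: f_y(2, y) = 6*y**2 - 26*y + 56; no integer root y with |y| ≤ 4.
  x = 3: f_y(3, y) = 6*y**2 - 24*y + 68; no integer root y with |y| ≤ 4.
  x = 4: f_y(4, y) = 6*y**2 - 22*y + 84; no integer root y with |y| ≤ 4.
Only singular point on the grid: (-2, 3).
Classify: substitute x = -2 + u, y = 3 + v and expand: f = -u**3 + 2*u**2*v - u**2 + u*v**2 + 2*v**3 + v**2.
No constant or linear terms (consistent with a singular point). Quadratic part: -u**2 + v**2. Cubic part: -u**3 + 2*u**2*v + u*v**2 + 2*v**3.
The quadratic part v**2 - u**2 = (v − u)(v + u) splits into two distinct linear factors, so there are two distinct tangent lines y − 3 = ±(x − -2) — this is a node (ordinary double point).
Classification: node.


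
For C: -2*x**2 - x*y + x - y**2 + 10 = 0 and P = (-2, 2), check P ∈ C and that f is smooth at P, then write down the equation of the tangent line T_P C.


Tangent line at P: 7*x - 2*y + 18 = 0.

Step 1: f(-2, 2) = 0, so P lies on C.
Step 2: partial derivatives
  f_x(x, y) = -4*x - y + 1, f_y(x, y) = -x - 2*y.
  f_x(P) = 7, f_y(P) = -2 (gradient nonzero, so P is smooth).
Step 3: tangent line at P: 7·(x − -2) + -2·(y − 2) = 0.
Expanding: 7*x - 2*y + 18 = 0.


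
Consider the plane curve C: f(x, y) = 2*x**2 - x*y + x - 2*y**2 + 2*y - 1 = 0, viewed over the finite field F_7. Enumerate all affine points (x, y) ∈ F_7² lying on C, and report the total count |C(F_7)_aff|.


Affine F_7-points: {(2, 1), (2, 6), (3, 5), (4, 0), (4, 6), (5, 1), (6, 0), (6, 5)}; count = 8.

For each of the 49 pairs (x, y) ∈ F_7², evaluate f(x, y) mod 7. Record the zeros.
  x = 0: [0↦6, 1↦6, 2↦2, 3↦1, 4↦3, 5↦1, 6↦2]  zeros at y ∈ ∅
  x = 1: [0↦2, 1↦1, 2↦3, 3↦1, 4↦2, 5↦6, 6↦6]  zeros at y ∈ ∅
  x = 2: [0↦2, 1↦0, 2↦1, 3↦5, 4↦5, 5↦1, 6↦0]  zeros at y ∈ {1, 6}
  x = 3: [0↦6, 1↦3, 2↦3, 3↦6, 4↦5, 5↦0, 6↦5]  zeros at y ∈ {5}
  x = 4: [0↦0, 1↦3, 2↦2, 3↦4, 4↦2, 5↦3, 6↦0]  zeros at y ∈ {0, 6}
  x = 5: [0↦5, 1↦0, 2↦5, 3↦6, 4↦3, 5↦3, 6↦6]  zeros at y ∈ {1}
  x = 6: [0↦0, 1↦1, 2↦5, 3↦5, 4↦1, 5↦0, 6↦2]  zeros at y ∈ {0, 5}
Collecting zeros: affine points = {(2, 1), (2, 6), (3, 5), (4, 0), (4, 6), (5, 1), (6, 0), (6, 5)}.
Total count |C(F_7)_aff| = 8.
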